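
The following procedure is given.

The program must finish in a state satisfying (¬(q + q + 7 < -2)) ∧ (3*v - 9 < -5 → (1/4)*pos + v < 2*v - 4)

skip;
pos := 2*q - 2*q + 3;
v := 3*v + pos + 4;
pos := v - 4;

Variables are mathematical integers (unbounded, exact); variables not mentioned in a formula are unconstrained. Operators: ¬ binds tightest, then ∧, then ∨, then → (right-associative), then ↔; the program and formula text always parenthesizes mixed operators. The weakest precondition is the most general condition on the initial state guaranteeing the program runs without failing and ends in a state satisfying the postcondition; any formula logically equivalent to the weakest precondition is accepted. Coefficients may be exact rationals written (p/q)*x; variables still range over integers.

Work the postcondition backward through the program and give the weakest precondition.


Working backward. After the program, the postcondition (¬(q + q + 7 < -2)) ∧ (3*v - 9 < -5 → (1/4)*pos + v < 2*v - 4) must hold; in canonical form it is (¬(2*q < -9)) ∧ (3*v < 4 → (1/4)*pos < v - 4).
Before pos := v - 4: (¬(2*q < -9)) ∧ (3*v < 4 → (3/4)*v > 3)
Before v := 3*v + pos + 4: (¬(2*q < -9)) ∧ (3*pos + 9*v < -8 → (3/4)*pos + (9/4)*v > 0)
Before pos := 2*q - 2*q + 3: (¬(2*q < -9)) ∧ (9*v < -17 → (9/4)*v > -9/4)
Before skip: (¬(2*q < -9)) ∧ (9*v < -17 → (9/4)*v > -9/4)
Answer: WP = (¬(2*q < -9)) ∧ (9*v < -17 → (9/4)*v > -9/4)


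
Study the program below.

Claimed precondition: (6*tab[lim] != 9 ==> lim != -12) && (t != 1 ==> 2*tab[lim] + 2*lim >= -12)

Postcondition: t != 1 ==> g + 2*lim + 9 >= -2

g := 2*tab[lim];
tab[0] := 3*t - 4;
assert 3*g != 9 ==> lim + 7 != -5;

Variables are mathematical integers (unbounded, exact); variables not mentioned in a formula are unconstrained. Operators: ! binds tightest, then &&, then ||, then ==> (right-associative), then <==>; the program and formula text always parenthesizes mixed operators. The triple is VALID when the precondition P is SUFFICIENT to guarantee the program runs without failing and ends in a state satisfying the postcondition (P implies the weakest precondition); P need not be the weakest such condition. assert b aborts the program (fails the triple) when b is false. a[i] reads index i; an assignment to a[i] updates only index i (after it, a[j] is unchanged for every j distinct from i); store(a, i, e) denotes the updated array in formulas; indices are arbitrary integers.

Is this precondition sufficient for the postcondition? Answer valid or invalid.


Working backward. After the program, the postcondition t != 1 ==> g + 2*lim + 9 >= -2 must hold; in canonical form it is t != 1 ==> g + 2*lim >= -11.
Before assert 3*g != 9 ==> lim + 7 != -5: (3*g != 9 ==> lim != -12) && (t != 1 ==> g + 2*lim >= -11)
Before tab[0] := 3*t - 4: (3*g != 9 ==> lim != -12) && (t != 1 ==> g + 2*lim >= -11)
Before g := 2*tab[lim]: (6*tab[lim] != 9 ==> lim != -12) && (t != 1 ==> 2*tab[lim] + 2*lim >= -11)
The weakest precondition is (6*tab[lim] != 9 ==> lim != -12) && (t != 1 ==> 2*tab[lim] + 2*lim >= -11).
Check whether (6*tab[lim] != 9 ==> lim != -12) && (t != 1 ==> 2*tab[lim] + 2*lim >= -12) implies it.
Countermodel: at the initial state lim = -13, t = 2, tab = {[-13] = 7, elsewhere 7}, the precondition holds but the weakest precondition fails.
Answer: invalid


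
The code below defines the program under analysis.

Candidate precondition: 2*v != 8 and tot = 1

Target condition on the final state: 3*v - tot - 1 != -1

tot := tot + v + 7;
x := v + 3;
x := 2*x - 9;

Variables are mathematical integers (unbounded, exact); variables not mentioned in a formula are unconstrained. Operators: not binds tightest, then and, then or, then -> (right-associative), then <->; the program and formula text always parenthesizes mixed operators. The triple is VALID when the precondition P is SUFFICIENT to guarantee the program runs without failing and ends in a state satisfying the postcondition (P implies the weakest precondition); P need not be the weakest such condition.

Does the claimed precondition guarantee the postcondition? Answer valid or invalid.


Working backward. After the program, the postcondition 3*v - tot - 1 != -1 must hold; in canonical form it is 3*v != tot.
Before x := 2*x - 9: 3*v != tot
Before x := v + 3: 3*v != tot
Before tot := tot + v + 7: 2*v != tot + 7
The weakest precondition is 2*v != tot + 7.
Check whether 2*v != 8 and tot = 1 implies it.
Every state satisfying the precondition satisfies the weakest precondition: the implication holds.
Answer: valid


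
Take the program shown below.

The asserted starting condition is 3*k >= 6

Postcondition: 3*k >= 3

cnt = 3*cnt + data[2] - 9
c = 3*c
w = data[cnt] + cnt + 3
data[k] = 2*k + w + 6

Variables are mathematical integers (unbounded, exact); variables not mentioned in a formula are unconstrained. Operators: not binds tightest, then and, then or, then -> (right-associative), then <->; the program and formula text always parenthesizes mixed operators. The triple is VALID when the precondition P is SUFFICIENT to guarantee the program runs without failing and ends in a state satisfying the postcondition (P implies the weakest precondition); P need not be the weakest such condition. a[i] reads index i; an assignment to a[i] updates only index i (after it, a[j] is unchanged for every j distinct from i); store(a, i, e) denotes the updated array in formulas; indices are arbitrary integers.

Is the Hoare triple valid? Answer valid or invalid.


Working backward. After the program, 3*k >= 3 must hold.
Before data[k] := 2*k + w + 6: 3*k >= 3
Before w := data[cnt] + cnt + 3: 3*k >= 3
Before c := 3*c: 3*k >= 3
Before cnt := 3*cnt + data[2] - 9: 3*k >= 3
The weakest precondition is 3*k >= 3.
Check whether 3*k >= 6 implies it.
Every state satisfying the precondition satisfies the weakest precondition: the implication holds.
Answer: valid


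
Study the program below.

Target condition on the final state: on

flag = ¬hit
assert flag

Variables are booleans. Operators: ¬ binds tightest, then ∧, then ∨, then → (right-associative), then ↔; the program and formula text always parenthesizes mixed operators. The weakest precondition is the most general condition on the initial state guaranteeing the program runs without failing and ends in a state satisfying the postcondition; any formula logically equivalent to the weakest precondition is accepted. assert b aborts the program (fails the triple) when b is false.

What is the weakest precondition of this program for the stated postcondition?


Working backward. After the program, on must hold.
Before assert flag: flag ∧ on
Before flag := ¬hit: (¬hit) ∧ on
Answer: WP = (¬hit) ∧ on


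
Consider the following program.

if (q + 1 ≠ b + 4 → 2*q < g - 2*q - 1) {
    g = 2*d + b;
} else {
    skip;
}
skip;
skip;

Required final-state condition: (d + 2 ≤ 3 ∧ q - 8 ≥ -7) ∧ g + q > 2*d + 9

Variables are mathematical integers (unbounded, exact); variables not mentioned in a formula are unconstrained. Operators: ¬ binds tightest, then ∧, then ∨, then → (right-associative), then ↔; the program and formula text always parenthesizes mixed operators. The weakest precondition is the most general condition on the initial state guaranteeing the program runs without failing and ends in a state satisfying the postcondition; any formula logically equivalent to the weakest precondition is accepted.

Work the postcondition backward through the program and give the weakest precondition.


Working backward. After the program, the postcondition (d + 2 ≤ 3 ∧ q - 8 ≥ -7) ∧ g + q > 2*d + 9 must hold; in canonical form it is d ≤ 1 ∧ q ≥ 1 ∧ g + q > 2*d + 9.
Before skip: d ≤ 1 ∧ q ≥ 1 ∧ g + q > 2*d + 9
Before skip: d ≤ 1 ∧ q ≥ 1 ∧ g + q > 2*d + 9
Then branch requires d ≤ 1 ∧ q ≥ 1 ∧ b + q > 9; else branch requires d ≤ 1 ∧ q ≥ 1 ∧ g + q > 2*d + 9.
Before the if: ((q ≠ b + 3 → 4*q < g - 1) → (d ≤ 1 ∧ q ≥ 1 ∧ b + q > 9)) ∧ ((¬(q ≠ b + 3 → 4*q < g - 1)) → (d ≤ 1 ∧ q ≥ 1 ∧ g + q > 2*d + 9))
Answer: WP = ((q ≠ b + 3 → 4*q < g - 1) → (d ≤ 1 ∧ q ≥ 1 ∧ b + q > 9)) ∧ ((¬(q ≠ b + 3 → 4*q < g - 1)) → (d ≤ 1 ∧ q ≥ 1 ∧ g + q > 2*d + 9))


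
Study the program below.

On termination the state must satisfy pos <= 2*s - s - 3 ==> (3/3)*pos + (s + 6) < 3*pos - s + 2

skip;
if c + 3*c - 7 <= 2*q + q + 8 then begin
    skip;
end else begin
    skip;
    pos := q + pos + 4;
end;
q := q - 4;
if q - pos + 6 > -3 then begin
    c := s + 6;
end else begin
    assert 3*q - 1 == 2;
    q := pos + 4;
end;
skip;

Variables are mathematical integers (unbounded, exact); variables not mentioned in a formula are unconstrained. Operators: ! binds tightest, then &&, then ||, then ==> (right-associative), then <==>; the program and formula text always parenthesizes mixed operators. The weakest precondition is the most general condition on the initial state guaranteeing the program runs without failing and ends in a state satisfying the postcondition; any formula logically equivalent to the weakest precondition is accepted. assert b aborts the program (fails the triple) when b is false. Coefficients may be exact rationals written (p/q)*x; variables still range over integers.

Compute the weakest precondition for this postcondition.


Working backward. After the program, the postcondition pos <= 2*s - s - 3 ==> (3/3)*pos + (s + 6) < 3*pos - s + 2 must hold; in canonical form it is pos <= s - 3 ==> 2*s < 2*pos - 4.
Before skip: pos <= s - 3 ==> 2*s < 2*pos - 4
Then branch requires pos <= s - 3 ==> 2*s < 2*pos - 4; else branch requires 3*q == 3 && (pos <= s - 3 ==> 2*s < 2*pos - 4).
Before the if: (q > pos - 9 ==> (pos <= s - 3 ==> 2*s < 2*pos - 4)) && ((!(q > pos - 9)) ==> (3*q == 3 && (pos <= s - 3 ==> 2*s < 2*pos - 4)))
Before q := q - 4: (q > pos - 5 ==> (pos <= s - 3 ==> 2*s < 2*pos - 4)) && ((!(q > pos - 5)) ==> (3*q == 15 && (pos <= s - 3 ==> 2*s < 2*pos - 4)))
Then branch requires (q > pos - 5 ==> (pos <= s - 3 ==> 2*s < 2*pos - 4)) && ((!(q > pos - 5)) ==> (3*q == 15 && (pos <= s - 3 ==> 2*s < 2*pos - 4))); else branch requires (pos < 1 ==> (pos + q <= s - 7 ==> 2*s < 2*pos + 2*q + 4)) && ((!(pos < 1)) ==> (3*q == 15 && (pos + q <= s - 7 ==> 2*s < 2*pos + 2*q + 4))).
Before the if: (4*c <= 3*q + 15 ==> ((q > pos - 5 ==> (pos <= s - 3 ==> 2*s < 2*pos - 4)) && ((!(q > pos - 5)) ==> (3*q == 15 && (pos <= s - 3 ==> 2*s < 2*pos - 4))))) && ((!(4*c <= 3*q + 15)) ==> ((pos < 1 ==> (pos + q <= s - 7 ==> 2*s < 2*pos + 2*q + 4)) && ((!(pos < 1)) ==> (3*q == 15 && (pos + q <= s - 7 ==> 2*s < 2*pos + 2*q + 4)))))
Before skip: (4*c <= 3*q + 15 ==> ((q > pos - 5 ==> (pos <= s - 3 ==> 2*s < 2*pos - 4)) && ((!(q > pos - 5)) ==> (3*q == 15 && (pos <= s - 3 ==> 2*s < 2*pos - 4))))) && ((!(4*c <= 3*q + 15)) ==> ((pos < 1 ==> (pos + q <= s - 7 ==> 2*s < 2*pos + 2*q + 4)) && ((!(pos < 1)) ==> (3*q == 15 && (pos + q <= s - 7 ==> 2*s < 2*pos + 2*q + 4)))))
Answer: WP = (4*c <= 3*q + 15 ==> ((q > pos - 5 ==> (pos <= s - 3 ==> 2*s < 2*pos - 4)) && ((!(q > pos - 5)) ==> (3*q == 15 && (pos <= s - 3 ==> 2*s < 2*pos - 4))))) && ((!(4*c <= 3*q + 15)) ==> ((pos < 1 ==> (pos + q <= s - 7 ==> 2*s < 2*pos + 2*q + 4)) && ((!(pos < 1)) ==> (3*q == 15 && (pos + q <= s - 7 ==> 2*s < 2*pos + 2*q + 4)))))


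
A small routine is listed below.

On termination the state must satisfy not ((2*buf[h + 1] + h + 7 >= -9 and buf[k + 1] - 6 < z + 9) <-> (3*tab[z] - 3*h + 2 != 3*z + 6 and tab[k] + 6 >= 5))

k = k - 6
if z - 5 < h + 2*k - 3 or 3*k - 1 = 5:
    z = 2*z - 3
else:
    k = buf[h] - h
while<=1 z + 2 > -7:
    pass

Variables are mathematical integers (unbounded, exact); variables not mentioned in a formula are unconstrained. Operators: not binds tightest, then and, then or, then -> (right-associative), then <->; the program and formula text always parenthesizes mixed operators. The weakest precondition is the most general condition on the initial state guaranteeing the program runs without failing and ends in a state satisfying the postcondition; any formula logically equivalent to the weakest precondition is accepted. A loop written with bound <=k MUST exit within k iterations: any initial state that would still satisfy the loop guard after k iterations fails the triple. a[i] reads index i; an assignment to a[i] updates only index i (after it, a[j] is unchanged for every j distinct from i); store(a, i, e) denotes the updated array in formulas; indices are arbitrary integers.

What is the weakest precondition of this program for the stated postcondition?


Working backward. After the program, the postcondition not ((2*buf[h + 1] + h + 7 >= -9 and buf[k + 1] - 6 < z + 9) <-> (3*tab[z] - 3*h + 2 != 3*z + 6 and tab[k] + 6 >= 5)) must hold; in canonical form it is not ((2*buf[h + 1] + h >= -16 and buf[k + 1] < z + 15) <-> (3*tab[z] != 3*h + 3*z + 4 and tab[k] >= -1)).
Before the loop (bound <=1), unroll the exhaustion recursion (WP_0 = exit-now case; WP_j = one more guarded iteration, up to j = 1):
  WP_0: (not (z > -9)) and (not ((2*buf[h + 1] + h >= -16 and buf[k + 1] < z + 15) <-> (3*tab[z] != 3*h + 3*z + 4 and tab[k] >= -1)))
  WP_1: (z > -9 -> ((not (z > -9)) and (not ((2*buf[h + 1] + h >= -16 and buf[k + 1] < z + 15) <-> (3*tab[z] != 3*h + 3*z + 4 and tab[k] >= -1))))) and ((not (z > -9)) -> (not ((2*buf[h + 1] + h >= -16 and buf[k + 1] < z + 15) <-> (3*tab[z] != 3*h + 3*z + 4 and tab[k] >= -1))))
So before the loop: (z > -9 -> ((not (z > -9)) and (not ((2*buf[h + 1] + h >= -16 and buf[k + 1] < z + 15) <-> (3*tab[z] != 3*h + 3*z + 4 and tab[k] >= -1))))) and ((not (z > -9)) -> (not ((2*buf[h + 1] + h >= -16 and buf[k + 1] < z + 15) <-> (3*tab[z] != 3*h + 3*z + 4 and tab[k] >= -1))))
Then branch requires (2*z > -6 -> ((not (2*z > -6)) and (not ((2*buf[h + 1] + h >= -16 and buf[k + 1] < 2*z + 12) <-> (3*tab[2*z - 3] != 3*h + 6*z - 5 and tab[k] >= -1))))) and ((not (2*z > -6)) -> (not ((2*buf[h + 1] + h >= -16 and buf[k + 1] < 2*z + 12) <-> (3*tab[2*z - 3] != 3*h + 6*z - 5 and tab[k] >= -1)))); else branch requires (z > -9 -> ((not (z > -9)) and (not ((2*buf[h + 1] + h >= -16 and buf[buf[h] - h + 1] < z + 15) <-> (3*tab[z] != 3*h + 3*z + 4 and tab[buf[h] - h] >= -1))))) and ((not (z > -9)) -> (not ((2*buf[h + 1] + h >= -16 and buf[buf[h] - h + 1] < z + 15) <-> (3*tab[z] != 3*h + 3*z + 4 and tab[buf[h] - h] >= -1)))).
Before the if: ((z < h + 2*k + 2 or 3*k = 6) -> ((2*z > -6 -> ((not (2*z > -6)) and (not ((2*buf[h + 1] + h >= -16 and buf[k + 1] < 2*z + 12) <-> (3*tab[2*z - 3] != 3*h + 6*z - 5 and tab[k] >= -1))))) and ((not (2*z > -6)) -> (not ((2*buf[h + 1] + h >= -16 and buf[k + 1] < 2*z + 12) <-> (3*tab[2*z - 3] != 3*h + 6*z - 5 and tab[k] >= -1)))))) and ((not (z < h + 2*k + 2 or 3*k = 6)) -> ((z > -9 -> ((not (z > -9)) and (not ((2*buf[h + 1] + h >= -16 and buf[buf[h] - h + 1] < z + 15) <-> (3*tab[z] != 3*h + 3*z + 4 and tab[buf[h] - h] >= -1))))) and ((not (z > -9)) -> (not ((2*buf[h + 1] + h >= -16 and buf[buf[h] - h + 1] < z + 15) <-> (3*tab[z] != 3*h + 3*z + 4 and tab[buf[h] - h] >= -1))))))
Before k := k - 6: ((z < h + 2*k - 10 or 3*k = 24) -> ((2*z > -6 -> ((not (2*z > -6)) and (not ((2*buf[h + 1] + h >= -16 and buf[k - 5] < 2*z + 12) <-> (3*tab[2*z - 3] != 3*h + 6*z - 5 and tab[k - 6] >= -1))))) and ((not (2*z > -6)) -> (not ((2*buf[h + 1] + h >= -16 and buf[k - 5] < 2*z + 12) <-> (3*tab[2*z - 3] != 3*h + 6*z - 5 and tab[k - 6] >= -1)))))) and ((not (z < h + 2*k - 10 or 3*k = 24)) -> ((z > -9 -> ((not (z > -9)) and (not ((2*buf[h + 1] + h >= -16 and buf[buf[h] - h + 1] < z + 15) <-> (3*tab[z] != 3*h + 3*z + 4 and tab[buf[h] - h] >= -1))))) and ((not (z > -9)) -> (not ((2*buf[h + 1] + h >= -16 and buf[buf[h] - h + 1] < z + 15) <-> (3*tab[z] != 3*h + 3*z + 4 and tab[buf[h] - h] >= -1))))))
Answer: WP = ((z < h + 2*k - 10 or 3*k = 24) -> ((2*z > -6 -> ((not (2*z > -6)) and (not ((2*buf[h + 1] + h >= -16 and buf[k - 5] < 2*z + 12) <-> (3*tab[2*z - 3] != 3*h + 6*z - 5 and tab[k - 6] >= -1))))) and ((not (2*z > -6)) -> (not ((2*buf[h + 1] + h >= -16 and buf[k - 5] < 2*z + 12) <-> (3*tab[2*z - 3] != 3*h + 6*z - 5 and tab[k - 6] >= -1)))))) and ((not (z < h + 2*k - 10 or 3*k = 24)) -> ((z > -9 -> ((not (z > -9)) and (not ((2*buf[h + 1] + h >= -16 and buf[buf[h] - h + 1] < z + 15) <-> (3*tab[z] != 3*h + 3*z + 4 and tab[buf[h] - h] >= -1))))) and ((not (z > -9)) -> (not ((2*buf[h + 1] + h >= -16 and buf[buf[h] - h + 1] < z + 15) <-> (3*tab[z] != 3*h + 3*z + 4 and tab[buf[h] - h] >= -1))))))


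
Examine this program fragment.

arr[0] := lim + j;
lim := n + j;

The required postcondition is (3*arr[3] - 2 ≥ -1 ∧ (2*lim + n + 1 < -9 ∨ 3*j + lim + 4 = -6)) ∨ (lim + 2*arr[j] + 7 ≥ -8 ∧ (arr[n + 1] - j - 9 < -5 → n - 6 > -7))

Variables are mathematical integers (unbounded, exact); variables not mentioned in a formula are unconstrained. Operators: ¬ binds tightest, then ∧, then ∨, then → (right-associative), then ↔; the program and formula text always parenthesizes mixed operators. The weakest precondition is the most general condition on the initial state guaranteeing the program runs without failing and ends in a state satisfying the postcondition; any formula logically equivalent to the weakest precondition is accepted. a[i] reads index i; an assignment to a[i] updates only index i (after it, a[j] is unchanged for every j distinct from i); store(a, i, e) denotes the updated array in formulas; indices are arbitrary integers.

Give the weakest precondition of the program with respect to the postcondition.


Working backward. After the program, the postcondition (3*arr[3] - 2 ≥ -1 ∧ (2*lim + n + 1 < -9 ∨ 3*j + lim + 4 = -6)) ∨ (lim + 2*arr[j] + 7 ≥ -8 ∧ (arr[n + 1] - j - 9 < -5 → n - 6 > -7)) must hold; in canonical form it is (3*arr[3] ≥ 1 ∧ (2*lim + n < -10 ∨ 3*j + lim = -10)) ∨ (2*arr[j] + lim ≥ -15 ∧ (arr[n + 1] < j + 4 → n > -1)).
Before lim := n + j: (3*arr[3] ≥ 1 ∧ (2*j + 3*n < -10 ∨ 4*j + n = -10)) ∨ (2*arr[j] + j + n ≥ -15 ∧ (arr[n + 1] < j + 4 → n > -1))
Before arr[0] := lim + j: (3*arr[3] ≥ 1 ∧ (2*j + 3*n < -10 ∨ 4*j + n = -10)) ∨ (2*store(arr, 0, j + lim)[j] + j + n ≥ -15 ∧ (store(arr, 0, j + lim)[n + 1] < j + 4 → n > -1))
Answer: WP = (3*arr[3] ≥ 1 ∧ (2*j + 3*n < -10 ∨ 4*j + n = -10)) ∨ (2*store(arr, 0, j + lim)[j] + j + n ≥ -15 ∧ (store(arr, 0, j + lim)[n + 1] < j + 4 → n > -1))


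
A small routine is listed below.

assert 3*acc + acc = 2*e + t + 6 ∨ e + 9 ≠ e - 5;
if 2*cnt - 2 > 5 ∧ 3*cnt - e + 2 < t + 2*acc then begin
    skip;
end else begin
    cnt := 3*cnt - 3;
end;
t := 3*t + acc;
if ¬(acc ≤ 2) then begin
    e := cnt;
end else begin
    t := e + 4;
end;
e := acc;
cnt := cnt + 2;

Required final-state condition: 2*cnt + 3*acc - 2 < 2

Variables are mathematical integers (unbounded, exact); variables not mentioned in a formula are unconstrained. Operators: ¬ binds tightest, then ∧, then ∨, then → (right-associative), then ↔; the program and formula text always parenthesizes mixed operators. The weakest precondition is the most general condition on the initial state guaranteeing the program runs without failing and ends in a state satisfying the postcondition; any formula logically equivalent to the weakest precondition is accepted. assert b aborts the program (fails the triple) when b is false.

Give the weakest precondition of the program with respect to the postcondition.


Working backward. After the program, the postcondition 2*cnt + 3*acc - 2 < 2 must hold; in canonical form it is 3*acc + 2*cnt < 4.
Before cnt := cnt + 2: 3*acc + 2*cnt < 0
Before e := acc: 3*acc + 2*cnt < 0
Then branch requires 3*acc + 2*cnt < 0; else branch requires 3*acc + 2*cnt < 0.
Before the if: ((¬(acc ≤ 2)) → 3*acc + 2*cnt < 0) ∧ (acc ≤ 2 → 3*acc + 2*cnt < 0)
Before t := 3*t + acc: ((¬(acc ≤ 2)) → 3*acc + 2*cnt < 0) ∧ (acc ≤ 2 → 3*acc + 2*cnt < 0)
Then branch requires ((¬(acc ≤ 2)) → 3*acc + 2*cnt < 0) ∧ (acc ≤ 2 → 3*acc + 2*cnt < 0); else branch requires ((¬(acc ≤ 2)) → 3*acc + 6*cnt < 6) ∧ (acc ≤ 2 → 3*acc + 6*cnt < 6).
Before the if: ((2*cnt > 7 ∧ 3*cnt < 2*acc + e + t - 2) → (((¬(acc ≤ 2)) → 3*acc + 2*cnt < 0) ∧ (acc ≤ 2 → 3*acc + 2*cnt < 0))) ∧ ((¬(2*cnt > 7 ∧ 3*cnt < 2*acc + e + t - 2)) → (((¬(acc ≤ 2)) → 3*acc + 6*cnt < 6) ∧ (acc ≤ 2 → 3*acc + 6*cnt < 6)))
Before assert 3*acc + acc = 2*e + t + 6 ∨ e + 9 ≠ e - 5: ((2*cnt > 7 ∧ 3*cnt < 2*acc + e + t - 2) → (((¬(acc ≤ 2)) → 3*acc + 2*cnt < 0) ∧ (acc ≤ 2 → 3*acc + 2*cnt < 0))) ∧ ((¬(2*cnt > 7 ∧ 3*cnt < 2*acc + e + t - 2)) → (((¬(acc ≤ 2)) → 3*acc + 6*cnt < 6) ∧ (acc ≤ 2 → 3*acc + 6*cnt < 6)))
Answer: WP = ((2*cnt > 7 ∧ 3*cnt < 2*acc + e + t - 2) → (((¬(acc ≤ 2)) → 3*acc + 2*cnt < 0) ∧ (acc ≤ 2 → 3*acc + 2*cnt < 0))) ∧ ((¬(2*cnt > 7 ∧ 3*cnt < 2*acc + e + t - 2)) → (((¬(acc ≤ 2)) → 3*acc + 6*cnt < 6) ∧ (acc ≤ 2 → 3*acc + 6*cnt < 6)))


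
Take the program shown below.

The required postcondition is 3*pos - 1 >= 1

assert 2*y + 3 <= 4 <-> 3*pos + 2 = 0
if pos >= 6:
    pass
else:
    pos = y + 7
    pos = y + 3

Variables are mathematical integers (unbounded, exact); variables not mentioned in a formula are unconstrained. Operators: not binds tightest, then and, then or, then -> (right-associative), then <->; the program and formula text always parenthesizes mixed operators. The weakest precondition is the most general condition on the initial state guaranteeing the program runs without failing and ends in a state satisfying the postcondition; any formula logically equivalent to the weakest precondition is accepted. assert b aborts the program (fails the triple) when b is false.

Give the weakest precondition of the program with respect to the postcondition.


Working backward. After the program, the postcondition 3*pos - 1 >= 1 must hold; in canonical form it is 3*pos >= 2.
Then branch requires 3*pos >= 2; else branch requires 3*y >= -7.
Before the if: (pos >= 6 -> 3*pos >= 2) and ((not (pos >= 6)) -> 3*y >= -7)
Before assert 2*y + 3 <= 4 <-> 3*pos + 2 = 0: (2*y <= 1 <-> 3*pos = -2) and (pos >= 6 -> 3*pos >= 2) and ((not (pos >= 6)) -> 3*y >= -7)
Answer: WP = (2*y <= 1 <-> 3*pos = -2) and (pos >= 6 -> 3*pos >= 2) and ((not (pos >= 6)) -> 3*y >= -7)


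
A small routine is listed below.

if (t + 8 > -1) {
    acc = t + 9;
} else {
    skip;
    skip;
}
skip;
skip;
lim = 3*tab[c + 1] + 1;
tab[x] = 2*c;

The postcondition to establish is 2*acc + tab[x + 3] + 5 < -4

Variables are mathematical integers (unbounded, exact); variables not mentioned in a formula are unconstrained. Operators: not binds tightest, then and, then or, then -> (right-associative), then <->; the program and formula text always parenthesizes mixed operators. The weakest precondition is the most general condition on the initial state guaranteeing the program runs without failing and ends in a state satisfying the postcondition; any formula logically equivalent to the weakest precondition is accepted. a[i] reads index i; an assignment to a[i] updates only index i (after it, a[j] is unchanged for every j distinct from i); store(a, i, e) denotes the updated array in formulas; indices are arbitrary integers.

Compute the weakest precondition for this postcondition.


Working backward. After the program, the postcondition 2*acc + tab[x + 3] + 5 < -4 must hold; in canonical form it is tab[x + 3] + 2*acc < -9.
Before tab[x] := 2*c: store(tab, x, 2*c)[x + 3] + 2*acc < -9
Before lim := 3*tab[c + 1] + 1: store(tab, x, 2*c)[x + 3] + 2*acc < -9
Before skip: store(tab, x, 2*c)[x + 3] + 2*acc < -9
Before skip: store(tab, x, 2*c)[x + 3] + 2*acc < -9
Then branch requires store(tab, x, 2*c)[x + 3] + 2*t < -27; else branch requires store(tab, x, 2*c)[x + 3] + 2*acc < -9.
Before the if: (t > -9 -> store(tab, x, 2*c)[x + 3] + 2*t < -27) and ((not (t > -9)) -> store(tab, x, 2*c)[x + 3] + 2*acc < -9)
Answer: WP = (t > -9 -> store(tab, x, 2*c)[x + 3] + 2*t < -27) and ((not (t > -9)) -> store(tab, x, 2*c)[x + 3] + 2*acc < -9)


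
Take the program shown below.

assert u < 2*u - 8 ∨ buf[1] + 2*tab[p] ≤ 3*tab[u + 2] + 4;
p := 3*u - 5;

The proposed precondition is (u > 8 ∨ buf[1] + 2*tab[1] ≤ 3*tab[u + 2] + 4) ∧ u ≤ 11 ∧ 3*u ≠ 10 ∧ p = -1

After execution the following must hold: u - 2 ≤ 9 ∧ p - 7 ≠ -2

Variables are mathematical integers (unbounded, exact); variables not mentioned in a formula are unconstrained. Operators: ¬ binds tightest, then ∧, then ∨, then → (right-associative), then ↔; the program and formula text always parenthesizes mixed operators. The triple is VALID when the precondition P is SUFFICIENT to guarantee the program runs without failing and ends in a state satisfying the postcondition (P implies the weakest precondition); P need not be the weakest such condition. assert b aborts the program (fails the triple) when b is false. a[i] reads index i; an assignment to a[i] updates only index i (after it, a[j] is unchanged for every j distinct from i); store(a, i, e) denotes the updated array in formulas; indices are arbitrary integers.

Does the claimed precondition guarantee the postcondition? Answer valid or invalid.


Working backward. After the program, the postcondition u - 2 ≤ 9 ∧ p - 7 ≠ -2 must hold; in canonical form it is u ≤ 11 ∧ p ≠ 5.
Before p := 3*u - 5: u ≤ 11 ∧ 3*u ≠ 10
Before assert u < 2*u - 8 ∨ buf[1] + 2*tab[p] ≤ 3*tab[u + 2] + 4: (u > 8 ∨ buf[1] + 2*tab[p] ≤ 3*tab[u + 2] + 4) ∧ u ≤ 11 ∧ 3*u ≠ 10
The weakest precondition is (u > 8 ∨ buf[1] + 2*tab[p] ≤ 3*tab[u + 2] + 4) ∧ u ≤ 11 ∧ 3*u ≠ 10.
Check whether (u > 8 ∨ buf[1] + 2*tab[1] ≤ 3*tab[u + 2] + 4) ∧ u ≤ 11 ∧ 3*u ≠ 10 ∧ p = -1 implies it.
Countermodel: at the initial state buf = {[-1] = 1, [1] = 1, [2] = 1, elsewhere 1}, p = -1, tab = {[-1] = 21122, [1] = 0, [2] = 14080, elsewhere 0}, u = 0, the precondition holds but the weakest precondition fails.
Answer: invalid


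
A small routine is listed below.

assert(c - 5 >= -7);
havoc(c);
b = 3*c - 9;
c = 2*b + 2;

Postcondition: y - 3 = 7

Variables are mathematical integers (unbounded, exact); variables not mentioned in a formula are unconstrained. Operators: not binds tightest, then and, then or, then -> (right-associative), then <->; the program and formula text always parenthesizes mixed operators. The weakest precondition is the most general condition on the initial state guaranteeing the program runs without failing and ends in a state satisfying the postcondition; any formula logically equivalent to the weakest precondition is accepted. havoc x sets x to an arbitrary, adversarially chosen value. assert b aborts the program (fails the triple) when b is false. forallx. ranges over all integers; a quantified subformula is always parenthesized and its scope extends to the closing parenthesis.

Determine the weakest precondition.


Working backward. After the program, the postcondition y - 3 = 7 must hold; in canonical form it is y = 10.
Before c := 2*b + 2: y = 10
Before b := 3*c - 9: y = 10
Before havoc c: y = 10
Before assert c - 5 >= -7: c >= -2 and y = 10
Answer: WP = c >= -2 and y = 10


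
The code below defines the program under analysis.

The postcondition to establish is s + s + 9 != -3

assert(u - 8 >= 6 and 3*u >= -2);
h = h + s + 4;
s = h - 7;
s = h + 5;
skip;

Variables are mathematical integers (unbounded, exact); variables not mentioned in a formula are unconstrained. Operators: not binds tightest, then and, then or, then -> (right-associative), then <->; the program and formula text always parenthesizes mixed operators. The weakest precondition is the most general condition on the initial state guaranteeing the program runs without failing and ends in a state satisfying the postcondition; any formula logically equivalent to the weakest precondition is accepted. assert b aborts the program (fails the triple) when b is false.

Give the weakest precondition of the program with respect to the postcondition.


Working backward. After the program, the postcondition s + s + 9 != -3 must hold; in canonical form it is 2*s != -12.
Before skip: 2*s != -12
Before s := h + 5: 2*h != -22
Before s := h - 7: 2*h != -22
Before h := h + s + 4: 2*h + 2*s != -30
Before assert u - 8 >= 6 and 3*u >= -2: u >= 14 and 3*u >= -2 and 2*h + 2*s != -30
Answer: WP = u >= 14 and 3*u >= -2 and 2*h + 2*s != -30


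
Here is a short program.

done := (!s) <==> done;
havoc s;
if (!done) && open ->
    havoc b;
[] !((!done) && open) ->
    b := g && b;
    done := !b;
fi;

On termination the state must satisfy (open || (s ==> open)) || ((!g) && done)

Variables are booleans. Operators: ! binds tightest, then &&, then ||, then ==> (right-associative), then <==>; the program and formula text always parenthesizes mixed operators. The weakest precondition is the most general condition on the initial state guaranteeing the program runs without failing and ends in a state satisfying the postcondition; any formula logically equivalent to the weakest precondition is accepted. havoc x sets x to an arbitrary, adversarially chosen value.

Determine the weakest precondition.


Working backward. After the program, the postcondition (open || (s ==> open)) || ((!g) && done) must hold; in canonical form it is open || (s ==> open) || ((!g) && done).
Then branch requires open || (s ==> open) || ((!g) && done); else branch requires open || (s ==> open) || ((!g) && (!(g && b))).
Before the if: (((!done) && open) ==> (open || (s ==> open) || ((!g) && done))) && ((!((!done) && open)) ==> (open || (s ==> open) || ((!g) && (!(g && b)))))
Before havoc s: (((!done) && open) ==> (open || ((!g) && done))) && ((!((!done) && open)) ==> (open || ((!g) && (!(g && b)))))
Before done := (!s) <==> done: (((!((!s) <==> done)) && open) ==> (open || ((!g) && ((!s) <==> done)))) && ((!((!((!s) <==> done)) && open)) ==> (open || ((!g) && (!(g && b)))))
Answer: WP = (((!((!s) <==> done)) && open) ==> (open || ((!g) && ((!s) <==> done)))) && ((!((!((!s) <==> done)) && open)) ==> (open || ((!g) && (!(g && b)))))


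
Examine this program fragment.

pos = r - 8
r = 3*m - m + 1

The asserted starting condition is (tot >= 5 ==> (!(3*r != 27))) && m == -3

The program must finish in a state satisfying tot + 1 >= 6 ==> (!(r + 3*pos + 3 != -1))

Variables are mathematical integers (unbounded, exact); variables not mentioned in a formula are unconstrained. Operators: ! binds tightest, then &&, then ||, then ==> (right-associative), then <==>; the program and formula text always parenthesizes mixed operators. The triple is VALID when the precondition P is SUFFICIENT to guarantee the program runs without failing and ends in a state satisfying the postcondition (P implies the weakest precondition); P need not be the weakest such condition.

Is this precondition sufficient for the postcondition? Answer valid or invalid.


Working backward. After the program, the postcondition tot + 1 >= 6 ==> (!(r + 3*pos + 3 != -1)) must hold; in canonical form it is tot >= 5 ==> (!(3*pos + r != -4)).
Before r := 3*m - m + 1: tot >= 5 ==> (!(2*m + 3*pos != -5))
Before pos := r - 8: tot >= 5 ==> (!(2*m + 3*r != 19))
The weakest precondition is tot >= 5 ==> (!(2*m + 3*r != 19)).
Check whether (tot >= 5 ==> (!(3*r != 27))) && m == -3 implies it.
Countermodel: at the initial state m = -3, r = 9, tot = 5, the precondition holds but the weakest precondition fails.
Answer: invalid


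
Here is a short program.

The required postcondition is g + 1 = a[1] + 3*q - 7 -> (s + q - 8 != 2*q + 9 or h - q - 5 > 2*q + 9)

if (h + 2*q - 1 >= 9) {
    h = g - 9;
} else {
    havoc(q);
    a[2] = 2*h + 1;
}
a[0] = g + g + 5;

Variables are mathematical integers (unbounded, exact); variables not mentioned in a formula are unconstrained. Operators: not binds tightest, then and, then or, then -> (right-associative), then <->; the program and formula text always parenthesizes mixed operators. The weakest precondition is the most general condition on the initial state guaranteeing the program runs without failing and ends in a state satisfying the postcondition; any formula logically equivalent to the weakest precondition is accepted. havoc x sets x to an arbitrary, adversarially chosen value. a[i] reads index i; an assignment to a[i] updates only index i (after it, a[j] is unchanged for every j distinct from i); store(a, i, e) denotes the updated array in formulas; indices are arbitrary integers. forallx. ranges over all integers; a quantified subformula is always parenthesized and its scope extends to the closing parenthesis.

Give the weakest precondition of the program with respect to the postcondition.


Working backward. After the program, the postcondition g + 1 = a[1] + 3*q - 7 -> (s + q - 8 != 2*q + 9 or h - q - 5 > 2*q + 9) must hold; in canonical form it is g = a[1] + 3*q - 8 -> (s != q + 17 or h > 3*q + 14).
Before a[0] := g + g + 5: g = a[1] + 3*q - 8 -> (s != q + 17 or h > 3*q + 14)
Then branch requires g = a[1] + 3*q - 8 -> (s != q + 17 or g > 3*q + 23); else branch requires forall q_1. (g = a[1] + 3*q_1 - 8 -> (s != q_1 + 17 or h > 3*q_1 + 14)).
Before the if: (h + 2*q >= 10 -> (g = a[1] + 3*q - 8 -> (s != q + 17 or g > 3*q + 23))) and ((not (h + 2*q >= 10)) -> (forall q_1. (g = a[1] + 3*q_1 - 8 -> (s != q_1 + 17 or h > 3*q_1 + 14))))
Answer: WP = (h + 2*q >= 10 -> (g = a[1] + 3*q - 8 -> (s != q + 17 or g > 3*q + 23))) and ((not (h + 2*q >= 10)) -> (forall q_1. (g = a[1] + 3*q_1 - 8 -> (s != q_1 + 17 or h > 3*q_1 + 14))))


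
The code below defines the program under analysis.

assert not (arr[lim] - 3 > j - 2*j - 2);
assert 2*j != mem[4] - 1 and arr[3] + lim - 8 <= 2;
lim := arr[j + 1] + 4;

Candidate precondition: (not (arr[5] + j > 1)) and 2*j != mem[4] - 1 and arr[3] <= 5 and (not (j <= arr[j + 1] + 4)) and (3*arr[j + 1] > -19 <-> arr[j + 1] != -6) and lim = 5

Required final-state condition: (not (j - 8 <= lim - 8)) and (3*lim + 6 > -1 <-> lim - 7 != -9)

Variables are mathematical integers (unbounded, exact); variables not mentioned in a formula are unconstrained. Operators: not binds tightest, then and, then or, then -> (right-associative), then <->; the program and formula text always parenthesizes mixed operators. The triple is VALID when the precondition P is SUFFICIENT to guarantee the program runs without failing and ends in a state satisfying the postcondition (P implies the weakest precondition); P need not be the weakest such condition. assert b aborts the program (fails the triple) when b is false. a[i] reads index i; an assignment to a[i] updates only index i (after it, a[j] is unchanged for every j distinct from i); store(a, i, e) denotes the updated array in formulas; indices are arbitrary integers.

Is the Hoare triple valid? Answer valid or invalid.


Working backward. After the program, the postcondition (not (j - 8 <= lim - 8)) and (3*lim + 6 > -1 <-> lim - 7 != -9) must hold; in canonical form it is (not (j <= lim)) and (3*lim > -7 <-> lim != -2).
Before lim := arr[j + 1] + 4: (not (j <= arr[j + 1] + 4)) and (3*arr[j + 1] > -19 <-> arr[j + 1] != -6)
Before assert 2*j != mem[4] - 1 and arr[3] + lim - 8 <= 2: 2*j != mem[4] - 1 and arr[3] + lim <= 10 and (not (j <= arr[j + 1] + 4)) and (3*arr[j + 1] > -19 <-> arr[j + 1] != -6)
Before assert not (arr[lim] - 3 > j - 2*j - 2): (not (arr[lim] + j > 1)) and 2*j != mem[4] - 1 and arr[3] + lim <= 10 and (not (j <= arr[j + 1] + 4)) and (3*arr[j + 1] > -19 <-> arr[j + 1] != -6)
The weakest precondition is (not (arr[lim] + j > 1)) and 2*j != mem[4] - 1 and arr[3] + lim <= 10 and (not (j <= arr[j + 1] + 4)) and (3*arr[j + 1] > -19 <-> arr[j + 1] != -6).
Check whether (not (arr[5] + j > 1)) and 2*j != mem[4] - 1 and arr[3] <= 5 and (not (j <= arr[j + 1] + 4)) and (3*arr[j + 1] > -19 <-> arr[j + 1] != -6) and lim = 5 implies it.
Every state satisfying the precondition satisfies the weakest precondition: the implication holds.
Answer: valid


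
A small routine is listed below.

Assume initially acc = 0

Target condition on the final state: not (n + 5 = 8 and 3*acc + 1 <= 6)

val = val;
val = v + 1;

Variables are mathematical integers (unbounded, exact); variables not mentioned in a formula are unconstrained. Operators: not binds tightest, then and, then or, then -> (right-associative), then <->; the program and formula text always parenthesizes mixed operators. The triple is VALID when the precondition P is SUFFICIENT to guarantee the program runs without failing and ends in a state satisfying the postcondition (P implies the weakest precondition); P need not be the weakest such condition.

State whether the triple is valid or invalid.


Working backward. After the program, the postcondition not (n + 5 = 8 and 3*acc + 1 <= 6) must hold; in canonical form it is not (n = 3 and 3*acc <= 5).
Before val := v + 1: not (n = 3 and 3*acc <= 5)
Before val := val: not (n = 3 and 3*acc <= 5)
The weakest precondition is not (n = 3 and 3*acc <= 5).
Check whether acc = 0 implies it.
Countermodel: at the initial state acc = 0, n = 3, the precondition holds but the weakest precondition fails.
Answer: invalid


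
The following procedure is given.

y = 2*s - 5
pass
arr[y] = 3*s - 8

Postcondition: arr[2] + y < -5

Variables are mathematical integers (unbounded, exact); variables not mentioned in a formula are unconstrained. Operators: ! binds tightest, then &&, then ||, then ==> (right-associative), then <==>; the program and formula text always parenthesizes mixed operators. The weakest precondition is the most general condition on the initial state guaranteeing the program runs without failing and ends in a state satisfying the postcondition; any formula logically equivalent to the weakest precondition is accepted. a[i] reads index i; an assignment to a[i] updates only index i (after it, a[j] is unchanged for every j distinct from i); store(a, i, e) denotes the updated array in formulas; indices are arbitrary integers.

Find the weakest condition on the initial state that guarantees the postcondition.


Working backward. After the program, arr[2] + y < -5 must hold.
Before arr[y] := 3*s - 8: store(arr, y, 3*s - 8)[2] + y < -5
Before skip: store(arr, y, 3*s - 8)[2] + y < -5
Before y := 2*s - 5: store(arr, 2*s - 5, 3*s - 8)[2] + 2*s < 0
Answer: WP = store(arr, 2*s - 5, 3*s - 8)[2] + 2*s < 0


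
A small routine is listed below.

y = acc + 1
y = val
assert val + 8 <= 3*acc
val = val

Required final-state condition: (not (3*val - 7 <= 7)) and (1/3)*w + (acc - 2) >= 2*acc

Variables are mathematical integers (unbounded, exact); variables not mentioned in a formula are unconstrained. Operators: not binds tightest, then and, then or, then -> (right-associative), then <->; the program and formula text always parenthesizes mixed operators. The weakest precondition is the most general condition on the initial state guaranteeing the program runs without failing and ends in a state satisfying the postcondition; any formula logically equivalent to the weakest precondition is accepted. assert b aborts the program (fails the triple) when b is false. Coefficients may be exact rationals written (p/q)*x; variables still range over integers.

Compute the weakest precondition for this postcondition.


Working backward. After the program, the postcondition (not (3*val - 7 <= 7)) and (1/3)*w + (acc - 2) >= 2*acc must hold; in canonical form it is (not (3*val <= 14)) and (1/3)*w >= acc + 2.
Before val := val: (not (3*val <= 14)) and (1/3)*w >= acc + 2
Before assert val + 8 <= 3*acc: val <= 3*acc - 8 and (not (3*val <= 14)) and (1/3)*w >= acc + 2
Before y := val: val <= 3*acc - 8 and (not (3*val <= 14)) and (1/3)*w >= acc + 2
Before y := acc + 1: val <= 3*acc - 8 and (not (3*val <= 14)) and (1/3)*w >= acc + 2
Answer: WP = val <= 3*acc - 8 and (not (3*val <= 14)) and (1/3)*w >= acc + 2


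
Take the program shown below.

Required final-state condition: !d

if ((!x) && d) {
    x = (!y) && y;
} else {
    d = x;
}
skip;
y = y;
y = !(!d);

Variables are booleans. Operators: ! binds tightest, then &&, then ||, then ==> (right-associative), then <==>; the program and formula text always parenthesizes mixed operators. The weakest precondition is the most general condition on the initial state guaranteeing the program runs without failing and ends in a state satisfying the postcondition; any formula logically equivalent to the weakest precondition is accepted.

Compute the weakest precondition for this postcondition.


Working backward. After the program, !d must hold.
Before y := !(!d): !d
Before y := y: !d
Before skip: !d
Then branch requires !d; else branch requires !x.
Before the if: (((!x) && d) ==> (!d)) && ((!((!x) && d)) ==> (!x))
Answer: WP = (((!x) && d) ==> (!d)) && ((!((!x) && d)) ==> (!x))
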